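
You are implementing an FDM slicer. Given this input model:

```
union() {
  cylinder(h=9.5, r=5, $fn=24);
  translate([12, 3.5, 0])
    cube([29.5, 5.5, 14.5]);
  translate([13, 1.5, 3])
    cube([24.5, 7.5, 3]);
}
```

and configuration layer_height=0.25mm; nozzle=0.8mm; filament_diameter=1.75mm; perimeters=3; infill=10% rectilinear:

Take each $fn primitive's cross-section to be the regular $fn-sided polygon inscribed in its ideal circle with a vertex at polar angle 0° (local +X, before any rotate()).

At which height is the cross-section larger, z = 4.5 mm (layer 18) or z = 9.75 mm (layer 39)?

layer 18 (z = 4.5 mm)

Layer 18 (z = 4.5): the r=5 cylinder contributes a regular 24-gon of circumradius 5 (area = (24/2)·5.000²·sin(360°/24) = 77.65 mm²); the 29.5×5.5 cube at (12, 3.5) contributes its full rectangle (area 162.25 mm²); the 24.5×7.5 cube at (13, 1.5) contributes its full rectangle (area 183.75 mm²); Combining (union): the regions partially overlap — summed areas 423.65 mm² minus the doubly-counted overlap 134.75 mm² gives 288.90 mm² — area = 288.90 mm². So its area = 288.90 mm². Layer 39 (z = 9.75): the cylinder does not reach this height (z outside [0, 9.5]); the 29.5×5.5 cube at (12, 3.5) contributes its full rectangle (area 162.25 mm²); the cube at (13, 1.5) does not reach this height (z outside [3, 6]); Taking the union: only the 29.5×5.5 cube at (12, 3.5) is present, so the union is just that shape — area = 162.25 mm². So its area = 162.25 mm². Layer 18 is larger (288.90 vs 162.25 mm²).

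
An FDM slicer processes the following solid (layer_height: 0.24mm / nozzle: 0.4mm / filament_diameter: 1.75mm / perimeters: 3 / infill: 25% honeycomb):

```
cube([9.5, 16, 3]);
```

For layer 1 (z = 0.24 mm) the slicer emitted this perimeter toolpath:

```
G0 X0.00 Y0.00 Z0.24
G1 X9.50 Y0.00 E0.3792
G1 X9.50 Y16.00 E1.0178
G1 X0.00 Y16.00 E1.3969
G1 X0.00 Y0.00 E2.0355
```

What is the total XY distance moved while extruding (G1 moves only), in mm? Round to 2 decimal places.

51.00 mm

Sum the Euclidean lengths of each G1 segment: total = 51.00 mm.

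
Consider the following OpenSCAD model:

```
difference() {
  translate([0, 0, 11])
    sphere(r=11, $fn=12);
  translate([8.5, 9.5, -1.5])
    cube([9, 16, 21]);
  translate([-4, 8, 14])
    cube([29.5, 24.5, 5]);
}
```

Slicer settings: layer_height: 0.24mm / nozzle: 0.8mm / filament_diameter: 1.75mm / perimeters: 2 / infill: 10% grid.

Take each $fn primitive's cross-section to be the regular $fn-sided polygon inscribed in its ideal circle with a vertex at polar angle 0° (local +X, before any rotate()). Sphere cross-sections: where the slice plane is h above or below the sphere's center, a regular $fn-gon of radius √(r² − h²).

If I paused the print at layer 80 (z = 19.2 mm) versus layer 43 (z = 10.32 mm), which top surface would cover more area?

layer 43 (z = 10.32 mm)

Layer 80 (z = 19.2): the r=11 sphere contributes a regular 12-gon of circumradius √(11²−8.2²) = 7.332 (area = (12/2)·7.332²·sin(360°/12) = 161.28 mm²); the cube at (8.5, 9.5) (footprint 9×16) is included at this height (area 144.00 mm²); the cube at (-4, 8) is absent (z outside [14, 19]); Subtracting the remaining from the first: starting from the r=11 sphere (161.28 mm²), the 9×16 cube at (8.5, 9.5) misses the remaining region (no effect) — area = 161.28 mm². So its area = 161.28 mm². Layer 43 (z = 10.32): the r=11 sphere slices to a regular 12-gon of circumradius 10.979 (√(r²−h²) with h=0.68 from center) (area = (12/2)·10.979²·sin(360°/12) = 361.61 mm²); the 9×16 cube at (8.5, 9.5) contributes its full rectangle (area 144.00 mm²); the cube at (-4, 8) is not intersected at this z (z outside [14, 19]); Subtracting the remaining from the first: starting from the r=11 sphere (361.61 mm²), the 9×16 cube at (8.5, 9.5) misses the remaining region (no effect) — area = 361.61 mm². So its area = 361.61 mm². Layer 43 is larger (361.61 vs 161.28 mm²).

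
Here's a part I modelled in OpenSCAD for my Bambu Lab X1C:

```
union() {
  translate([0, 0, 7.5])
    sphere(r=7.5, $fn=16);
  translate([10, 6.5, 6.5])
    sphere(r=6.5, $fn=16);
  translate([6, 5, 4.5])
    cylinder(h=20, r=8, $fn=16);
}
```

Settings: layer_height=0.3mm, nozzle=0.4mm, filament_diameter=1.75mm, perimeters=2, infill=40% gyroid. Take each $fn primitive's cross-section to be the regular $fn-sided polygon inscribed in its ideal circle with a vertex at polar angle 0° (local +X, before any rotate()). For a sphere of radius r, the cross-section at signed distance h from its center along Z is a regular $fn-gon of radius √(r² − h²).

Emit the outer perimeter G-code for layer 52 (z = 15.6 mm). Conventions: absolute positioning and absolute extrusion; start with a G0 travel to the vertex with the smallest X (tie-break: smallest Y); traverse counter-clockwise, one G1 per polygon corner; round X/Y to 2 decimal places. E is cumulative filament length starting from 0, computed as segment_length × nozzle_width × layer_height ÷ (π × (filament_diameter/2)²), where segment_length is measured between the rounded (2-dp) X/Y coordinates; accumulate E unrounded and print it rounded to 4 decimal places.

G0 X-2.00 Y5.00 Z15.60
G1 X-1.39 Y1.94 E0.1557
G1 X0.34 Y-0.66 E0.3115
G1 X2.94 Y-2.39 E0.4673
G1 X6.00 Y-3.00 E0.6229
G1 X9.06 Y-2.39 E0.7786
G1 X11.66 Y-0.66 E0.9344
G1 X13.39 Y1.94 E1.0902
G1 X14.00 Y5.00 E1.2459
G1 X13.39 Y8.06 E1.4016
G1 X11.66 Y10.66 E1.5574
G1 X9.06 Y12.39 E1.7132
G1 X6.00 Y13.00 E1.8688
G1 X2.94 Y12.39 E2.0245
G1 X0.34 Y10.66 E2.1803
G1 X-1.39 Y8.06 E2.3361
G1 X-2.00 Y5.00 E2.4918

At z = 15.6 mm: the sphere does not reach this height (|z−center|=8.100 > r=7.5); the sphere at (10, 6.5) does not reach this height (|z−center|=9.100 > r=6.5); the r=8 cylinder at (6, 5) contributes a regular 16-gon of circumradius 8; Taking the union: only the r=8 cylinder at (6, 5) is present, so the union is just that shape — 1 connected region. The outline is a single polygon with 16 vertices. Extrusion per mm of travel: 0.4 × 0.3 / (π × 0.875²) = 0.049890. Accumulating E over each segment gives final E = 2.4918.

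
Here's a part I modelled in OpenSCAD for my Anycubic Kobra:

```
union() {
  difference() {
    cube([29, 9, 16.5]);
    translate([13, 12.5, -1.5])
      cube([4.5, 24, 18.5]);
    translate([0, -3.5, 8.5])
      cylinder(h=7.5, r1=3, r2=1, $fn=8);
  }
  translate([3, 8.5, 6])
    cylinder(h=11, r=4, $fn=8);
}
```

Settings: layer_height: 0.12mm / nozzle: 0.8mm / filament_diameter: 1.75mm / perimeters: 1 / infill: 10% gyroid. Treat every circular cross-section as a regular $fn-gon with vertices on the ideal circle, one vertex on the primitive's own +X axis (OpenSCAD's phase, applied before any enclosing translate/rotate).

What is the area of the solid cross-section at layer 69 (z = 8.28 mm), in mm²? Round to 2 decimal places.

At z = 8.28 mm: the 29×9 cube contributes its full rectangle (area 261.00 mm²); the cube at (13, 12.5) (footprint 4.5×24) is included at this height (area 108.00 mm²); the cone at (0, -3.5) is not intersected at this z (z outside [8.5, 16]); Taking the first minus the rest: starting from the 29×9 cube (261.00 mm²), the 4.5×24 cube at (13, 12.5) misses the remaining region (no effect) — area = 261.00 mm²; the r=4 cylinder at (3, 8.5) contributes a regular 8-gon of circumradius 4 (area = (8/2)·4.000²·sin(360°/8) = 45.25 mm²); Taking the union: the regions partially overlap — summed areas 306.25 mm² minus the doubly-counted overlap 24.87 mm² gives 281.39 mm² — area = 281.39 mm². Overall, the cross-section is a single solid region. Net area = 281.39 mm².

281.39 mm²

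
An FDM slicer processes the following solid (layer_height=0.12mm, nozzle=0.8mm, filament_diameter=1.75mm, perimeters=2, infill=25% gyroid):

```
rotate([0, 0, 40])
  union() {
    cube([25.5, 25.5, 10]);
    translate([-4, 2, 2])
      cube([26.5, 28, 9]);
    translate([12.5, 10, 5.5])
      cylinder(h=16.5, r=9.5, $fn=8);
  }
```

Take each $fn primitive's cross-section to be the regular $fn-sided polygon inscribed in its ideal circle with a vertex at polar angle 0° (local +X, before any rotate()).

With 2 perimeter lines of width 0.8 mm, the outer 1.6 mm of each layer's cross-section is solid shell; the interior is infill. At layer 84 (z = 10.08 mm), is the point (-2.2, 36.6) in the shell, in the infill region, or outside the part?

shell

At z = 10.08 mm: the cube is absent (z outside [0, 10]); the cube at (-4, 2) (footprint 26.5×28) is included at this height; the r=9.5 cylinder at (12.5, 10) contributes a regular 8-gon of circumradius 9.5; Merging all regions: the regions partially overlap (shared area 249.83 mm²), so overlapping operands fuse into one piece — 1 connected region; (whole slice rotated 40° about Z — lengths, areas and connectivity unchanged). Overall, the cross-section is a single solid region. Undo the 40° rotation: the query point maps to (21.841, 29.451) in the un-rotated model frame. The nearest boundary edge runs (-4.00, 30.00)→(22.50, 30.00); distance from the point to it = 0.55 mm. The point is inside the cross-section, 0.55 mm from the nearest boundary — within the 1.6 mm shell band (2 × 0.8).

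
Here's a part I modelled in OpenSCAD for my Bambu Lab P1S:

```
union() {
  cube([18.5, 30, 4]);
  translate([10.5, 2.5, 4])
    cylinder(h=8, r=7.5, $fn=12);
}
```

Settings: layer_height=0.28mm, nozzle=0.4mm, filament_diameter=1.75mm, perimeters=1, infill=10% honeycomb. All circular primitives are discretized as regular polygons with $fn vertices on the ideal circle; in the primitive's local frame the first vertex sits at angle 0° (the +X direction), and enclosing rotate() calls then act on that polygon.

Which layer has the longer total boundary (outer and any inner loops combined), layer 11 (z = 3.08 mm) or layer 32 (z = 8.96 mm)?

layer 11 (z = 3.08 mm)

Layer 11 (z = 3.08): the cube is present — its section is the full 18.5×30 rectangle (perimeter 97.00 mm); the cylinder at (10.5, 2.5) does not reach this height (z outside [4, 12]); Taking the union: only the 18.5×30 cube is present, so the union is just that shape — boundary = 97.00 mm. So its perimeter = 97.00 mm. Layer 32 (z = 8.96): the cube is absent (z outside [0, 4]); the r=7.5 cylinder at (10.5, 2.5) contributes a regular 12-gon of circumradius 7.5 (perimeter = 2·12·7.500·sin(180°/12) = 46.59 mm); Combining (union): only the r=7.5 cylinder at (10.5, 2.5) is present, so the union is just that shape — boundary = 46.59 mm. So its perimeter = 46.59 mm. Layer 11 is larger (97.00 vs 46.59 mm).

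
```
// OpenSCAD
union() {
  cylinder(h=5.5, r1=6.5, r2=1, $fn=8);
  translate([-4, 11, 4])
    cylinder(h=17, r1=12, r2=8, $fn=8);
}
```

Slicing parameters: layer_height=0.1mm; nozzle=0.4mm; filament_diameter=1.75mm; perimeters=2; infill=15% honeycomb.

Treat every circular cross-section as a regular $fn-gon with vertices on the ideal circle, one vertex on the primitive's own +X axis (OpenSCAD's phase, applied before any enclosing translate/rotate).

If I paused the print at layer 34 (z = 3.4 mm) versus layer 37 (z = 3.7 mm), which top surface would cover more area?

Layer 34 (z = 3.4): the cone contributes a regular 8-gon of circumradius 3.100 (interpolated between r1=6.5 and r2=1 at t=0.618) (area = (8/2)·3.100²·sin(360°/8) = 27.18 mm²); the cone at (-4, 11) does not reach this height (z outside [4, 21]); Combining (union): only the cone is present, so the union is just that shape — area = 27.18 mm². So its area = 27.18 mm². Layer 37 (z = 3.7): the cone: at t=0.673 of its height the radius interpolates to r₁+(r₂−r₁)t = 2.800, giving a regular 8-gon of that circumradius (area = (8/2)·2.800²·sin(360°/8) = 22.17 mm²); the cone at (-4, 11) is not intersected at this z (z outside [4, 21]); Taking the union: only the cone is present, so the union is just that shape — area = 22.17 mm². So its area = 22.17 mm². Layer 34 is larger (27.18 vs 22.17 mm²).

layer 34 (z = 3.4 mm)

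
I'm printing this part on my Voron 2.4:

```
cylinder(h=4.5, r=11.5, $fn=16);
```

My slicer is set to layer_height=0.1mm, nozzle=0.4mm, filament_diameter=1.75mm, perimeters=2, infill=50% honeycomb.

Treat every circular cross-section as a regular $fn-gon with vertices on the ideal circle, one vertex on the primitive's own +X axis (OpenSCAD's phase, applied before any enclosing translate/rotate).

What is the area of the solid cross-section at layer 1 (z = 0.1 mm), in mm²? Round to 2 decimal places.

At z = 0.1 mm: the r=11.5 cylinder gives a regular 16-gon of circumradius 11.5 (constant along its height) (area = (16/2)·11.500²·sin(360°/16) = 404.88 mm²). Overall, the cross-section is a single solid region. Net area = 404.88 mm².

404.88 mm²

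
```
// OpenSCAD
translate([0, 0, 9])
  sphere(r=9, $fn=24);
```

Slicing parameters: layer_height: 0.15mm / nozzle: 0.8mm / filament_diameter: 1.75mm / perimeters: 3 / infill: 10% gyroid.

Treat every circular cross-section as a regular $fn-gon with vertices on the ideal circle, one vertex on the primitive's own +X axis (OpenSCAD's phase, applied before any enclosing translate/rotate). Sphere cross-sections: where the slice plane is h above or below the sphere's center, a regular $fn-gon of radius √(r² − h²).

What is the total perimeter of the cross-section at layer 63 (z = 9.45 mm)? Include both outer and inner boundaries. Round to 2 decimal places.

At z = 9.45 mm: the r=9 sphere contributes a regular 24-gon of circumradius √(9²−0.45²) = 8.989 (perimeter = 2·24·8.989·sin(180°/24) = 56.32 mm). Overall, the cross-section is a single solid region. Total boundary length (outer) = 56.32 mm.

56.32 mm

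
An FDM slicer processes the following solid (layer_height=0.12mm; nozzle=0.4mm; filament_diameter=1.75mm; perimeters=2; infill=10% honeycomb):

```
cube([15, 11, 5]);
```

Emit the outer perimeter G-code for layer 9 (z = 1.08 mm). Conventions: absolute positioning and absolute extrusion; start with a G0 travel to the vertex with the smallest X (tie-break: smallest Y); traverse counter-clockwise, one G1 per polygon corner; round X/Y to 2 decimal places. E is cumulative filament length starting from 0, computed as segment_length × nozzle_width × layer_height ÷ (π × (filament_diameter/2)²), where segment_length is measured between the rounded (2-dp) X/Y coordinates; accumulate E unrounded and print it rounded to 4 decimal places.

G0 X0.00 Y0.00 Z1.08
G1 X15.00 Y0.00 E0.2993
G1 X15.00 Y11.00 E0.5189
G1 X0.00 Y11.00 E0.8182
G1 X0.00 Y0.00 E1.0377

At z = 1.08 mm: the 15×11 cube contributes its full rectangle. The outline is a single polygon with 4 vertices. Extrusion per mm of travel: 0.4 × 0.12 / (π × 0.875²) = 0.019956. Accumulating E over each segment gives final E = 1.0377.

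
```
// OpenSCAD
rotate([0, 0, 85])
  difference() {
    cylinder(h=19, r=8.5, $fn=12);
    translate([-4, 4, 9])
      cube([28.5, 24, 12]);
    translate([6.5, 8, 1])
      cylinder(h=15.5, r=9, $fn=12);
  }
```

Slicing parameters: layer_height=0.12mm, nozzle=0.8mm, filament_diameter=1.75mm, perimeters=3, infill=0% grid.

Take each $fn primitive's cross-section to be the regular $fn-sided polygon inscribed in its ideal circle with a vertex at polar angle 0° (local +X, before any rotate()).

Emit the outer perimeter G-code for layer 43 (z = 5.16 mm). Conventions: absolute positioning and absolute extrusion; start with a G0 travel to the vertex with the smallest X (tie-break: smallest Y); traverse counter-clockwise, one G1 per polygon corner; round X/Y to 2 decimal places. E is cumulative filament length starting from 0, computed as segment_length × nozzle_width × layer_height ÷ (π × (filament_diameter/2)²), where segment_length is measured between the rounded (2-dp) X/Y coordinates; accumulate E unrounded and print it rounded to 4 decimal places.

At z = 5.16 mm: the cylinder: section is a regular 12-gon, circumradius r=8.5; the cube at (-4, 4) is absent (z outside [9, 21]); the r=9 cylinder at (6.5, 8) gives a regular 12-gon of circumradius 9 (constant along its height); After the difference (first − rest): starting from the r=8.5 cylinder, the r=9 cylinder at (6.5, 8) partially overlaps it — only the 64.79 mm² overlap (of its 243.00 mm²) is removed, clipping the outline — 1 connected region; (rotated 85° about Z; rotation is an isometry so areas/perimeters/island counts are preserved). The outline is a single polygon with 13 vertices. Extrusion per mm of travel: 0.8 × 0.12 / (π × 0.875²) = 0.039912. Accumulating E over each segment gives final E = 2.0866.

G0 X-8.03 Y-1.76 Z5.16
G1 X-7.70 Y-3.59 E0.0742
G1 X-4.88 Y-6.96 E0.2496
G1 X-0.74 Y-8.47 E0.4255
G1 X3.59 Y-7.70 E0.6010
G1 X6.96 Y-4.88 E0.7764
G1 X8.47 Y-0.74 E0.9523
G1 X7.70 Y3.59 E1.1278
G1 X4.88 Y6.96 E1.3032
G1 X1.23 Y8.29 E1.4582
G1 X1.56 Y6.39 E1.5352
G1 X-0.03 Y2.01 E1.7212
G1 X-3.60 Y-0.98 E1.9071
G1 X-8.03 Y-1.76 E2.0866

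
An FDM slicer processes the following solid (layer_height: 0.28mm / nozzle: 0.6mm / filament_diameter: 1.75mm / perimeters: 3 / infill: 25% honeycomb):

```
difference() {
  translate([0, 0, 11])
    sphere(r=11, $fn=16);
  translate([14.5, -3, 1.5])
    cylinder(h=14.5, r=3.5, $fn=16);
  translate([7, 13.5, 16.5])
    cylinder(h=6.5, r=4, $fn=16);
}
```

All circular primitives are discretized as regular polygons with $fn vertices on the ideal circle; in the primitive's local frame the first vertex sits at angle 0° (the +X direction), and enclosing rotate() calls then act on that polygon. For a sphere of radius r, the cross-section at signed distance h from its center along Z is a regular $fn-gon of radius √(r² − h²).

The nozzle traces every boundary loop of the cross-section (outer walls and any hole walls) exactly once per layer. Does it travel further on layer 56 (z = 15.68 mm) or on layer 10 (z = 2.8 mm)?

Layer 56 (z = 15.68): the r=11 sphere contributes a regular 16-gon of circumradius √(11²−4.68²) = 9.955 (perimeter = 2·16·9.955·sin(180°/16) = 62.15 mm); the r=3.5 cylinder at (14.5, -3) contributes a regular 16-gon of circumradius 3.5 (perimeter = 2·16·3.500·sin(180°/16) = 21.85 mm); the cylinder at (7, 13.5) is absent (z outside [16.5, 23]); After the difference (first − rest): starting from the r=11 sphere, the r=3.5 cylinder at (14.5, -3) misses the remaining region (no effect) — boundary = 62.15 mm. So its perimeter = 62.15 mm. Layer 10 (z = 2.8): the r=11 sphere slices to a regular 16-gon of circumradius 7.332 (√(r²−h²) with h=8.2 from center) (perimeter = 2·16·7.332·sin(180°/16) = 45.77 mm); the r=3.5 cylinder at (14.5, -3) gives a regular 16-gon of circumradius 3.5 (constant along its height) (perimeter = 2·16·3.500·sin(180°/16) = 21.85 mm); the cylinder at (7, 13.5) is not intersected at this z (z outside [16.5, 23]); Subtracting the remaining from the first: starting from the r=11 sphere, the r=3.5 cylinder at (14.5, -3) misses the remaining region (no effect) — boundary = 45.77 mm. So its perimeter = 45.77 mm. Layer 56 is larger (62.15 vs 45.77 mm).

layer 56 (z = 15.68 mm)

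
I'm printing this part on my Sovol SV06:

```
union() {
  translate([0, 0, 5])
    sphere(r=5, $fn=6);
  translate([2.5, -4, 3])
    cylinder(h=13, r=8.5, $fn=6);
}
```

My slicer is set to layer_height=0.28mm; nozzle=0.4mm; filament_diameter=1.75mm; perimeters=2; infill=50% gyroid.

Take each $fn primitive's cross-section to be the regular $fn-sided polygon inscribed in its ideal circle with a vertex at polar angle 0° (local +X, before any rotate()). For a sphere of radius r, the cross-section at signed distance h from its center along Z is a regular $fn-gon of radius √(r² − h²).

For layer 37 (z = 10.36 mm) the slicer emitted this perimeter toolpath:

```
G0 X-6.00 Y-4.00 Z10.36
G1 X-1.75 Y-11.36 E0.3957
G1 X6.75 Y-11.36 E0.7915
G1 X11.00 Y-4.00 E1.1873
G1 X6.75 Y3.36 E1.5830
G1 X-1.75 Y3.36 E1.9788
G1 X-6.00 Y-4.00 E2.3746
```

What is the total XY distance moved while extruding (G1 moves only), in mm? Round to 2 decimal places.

51.00 mm

Sum the Euclidean lengths of each G1 segment: total = 51.00 mm.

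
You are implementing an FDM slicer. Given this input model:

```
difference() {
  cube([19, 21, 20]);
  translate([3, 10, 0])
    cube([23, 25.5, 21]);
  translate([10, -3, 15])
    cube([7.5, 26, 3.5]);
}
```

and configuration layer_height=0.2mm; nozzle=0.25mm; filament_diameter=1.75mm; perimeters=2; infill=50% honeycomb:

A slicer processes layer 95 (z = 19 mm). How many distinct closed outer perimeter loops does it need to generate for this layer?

At z = 19 mm: the 19×21 cube contributes its full rectangle; the cube at (3, 10) (footprint 23×25.5) is included at this height; the cube at (10, -3) is not intersected at this z (z outside [15, 18.5]); Taking the first minus the rest: starting from the 19×21 cube, the 23×25.5 cube at (3, 10) partially overlaps it — only the 176.00 mm² overlap (of its 586.50 mm²) is removed, clipping the outline — 1 connected region. The result has 1 disconnected region.

1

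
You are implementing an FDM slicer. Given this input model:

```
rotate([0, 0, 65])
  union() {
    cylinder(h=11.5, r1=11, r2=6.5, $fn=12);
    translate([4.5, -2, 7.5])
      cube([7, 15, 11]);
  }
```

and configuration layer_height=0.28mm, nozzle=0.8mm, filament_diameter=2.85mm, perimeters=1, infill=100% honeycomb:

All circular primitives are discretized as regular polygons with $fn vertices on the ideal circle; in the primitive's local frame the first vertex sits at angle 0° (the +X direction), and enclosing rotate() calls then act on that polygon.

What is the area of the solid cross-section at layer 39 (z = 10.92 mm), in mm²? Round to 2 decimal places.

At z = 10.92 mm: the cone: at t=0.950 of its height the radius interpolates to r₁+(r₂−r₁)t = 6.727, giving a regular 12-gon of that circumradius (area = (12/2)·6.727²·sin(360°/12) = 135.76 mm²); the 7×15 cube at (4.5, -2) contributes its full rectangle (area 105.00 mm²); Combining (union): the regions partially overlap — summed areas 240.76 mm² minus the doubly-counted overlap 10.77 mm² gives 229.98 mm² — area = 229.98 mm²; (whole slice rotated 65° about Z — lengths, areas and connectivity unchanged). Overall, the cross-section is a single solid region. Net area = 229.98 mm².

229.98 mm²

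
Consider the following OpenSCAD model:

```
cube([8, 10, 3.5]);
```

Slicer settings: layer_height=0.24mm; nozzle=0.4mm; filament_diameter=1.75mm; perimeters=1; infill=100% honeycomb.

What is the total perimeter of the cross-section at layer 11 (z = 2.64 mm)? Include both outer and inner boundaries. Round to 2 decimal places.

At z = 2.64 mm: the cube (footprint 8×10) is included at this height (perimeter 36.00 mm). Overall, the cross-section is a single solid region. Total boundary length (outer) = 36.00 mm.

36.00 mm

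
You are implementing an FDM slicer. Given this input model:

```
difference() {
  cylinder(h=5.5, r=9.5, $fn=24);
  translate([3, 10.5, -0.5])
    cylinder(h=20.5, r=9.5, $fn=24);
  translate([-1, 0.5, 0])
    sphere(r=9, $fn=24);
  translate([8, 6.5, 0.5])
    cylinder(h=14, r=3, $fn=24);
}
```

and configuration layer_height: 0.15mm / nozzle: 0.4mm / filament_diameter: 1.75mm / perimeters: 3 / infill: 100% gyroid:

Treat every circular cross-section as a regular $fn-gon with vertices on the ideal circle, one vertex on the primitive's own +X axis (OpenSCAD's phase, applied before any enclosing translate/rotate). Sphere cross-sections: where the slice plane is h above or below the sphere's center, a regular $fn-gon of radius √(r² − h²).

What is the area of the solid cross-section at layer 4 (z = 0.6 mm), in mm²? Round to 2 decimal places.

29.26 mm²

At z = 0.6 mm: the r=9.5 cylinder gives a regular 24-gon of circumradius 9.5 (constant along its height) (area = (24/2)·9.500²·sin(360°/24) = 280.30 mm²); the r=9.5 cylinder at (3, 10.5) gives a regular 24-gon of circumradius 9.5 (constant along its height) (area = (24/2)·9.500²·sin(360°/24) = 280.30 mm²); the sphere at (-1, 0.5): section is a regular 24-gon, circumradius = √(r²−h²) = √(9²−0.6²) = 8.980 (area = (24/2)·8.980²·sin(360°/24) = 250.45 mm²); the r=3 cylinder at (8, 6.5) contributes a regular 24-gon of circumradius 3 (area = (24/2)·3.000²·sin(360°/24) = 27.95 mm²); Subtracting the remaining from the first: starting from the r=9.5 cylinder (280.30 mm²), the r=9.5 cylinder at (3, 10.5) partially overlaps it — only the 86.12 mm² overlap (of its 280.30 mm²) is removed, clipping the outline; the r=9 sphere at (-1, 0.5) partially overlaps it — only the 164.92 mm² overlap (of its 250.45 mm²) is removed, clipping the outline; the r=3 cylinder at (8, 6.5) misses the remaining region (no effect) — area = 29.26 mm². Overall, the cross-section is a single solid region. Net area = 29.26 mm².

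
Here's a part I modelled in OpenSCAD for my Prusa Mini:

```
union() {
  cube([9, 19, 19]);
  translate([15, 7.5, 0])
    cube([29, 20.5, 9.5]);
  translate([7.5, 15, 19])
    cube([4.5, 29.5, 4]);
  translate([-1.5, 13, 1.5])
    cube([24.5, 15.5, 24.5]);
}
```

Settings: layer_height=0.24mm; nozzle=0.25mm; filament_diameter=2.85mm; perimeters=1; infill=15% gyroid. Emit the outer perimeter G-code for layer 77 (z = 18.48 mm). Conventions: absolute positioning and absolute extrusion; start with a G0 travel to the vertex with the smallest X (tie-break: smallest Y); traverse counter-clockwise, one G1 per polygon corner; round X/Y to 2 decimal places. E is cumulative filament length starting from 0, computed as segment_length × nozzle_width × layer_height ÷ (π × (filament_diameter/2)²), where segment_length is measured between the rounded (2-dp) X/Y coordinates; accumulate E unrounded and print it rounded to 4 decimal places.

G0 X-1.50 Y13.00 Z18.48
G1 X0.00 Y13.00 E0.0141
G1 X0.00 Y0.00 E0.1364
G1 X9.00 Y0.00 E0.2210
G1 X9.00 Y13.00 E0.3433
G1 X23.00 Y13.00 E0.4750
G1 X23.00 Y28.50 E0.6207
G1 X-1.50 Y28.50 E0.8512
G1 X-1.50 Y13.00 E0.9970

At z = 18.48 mm: the 9×19 cube contributes its full rectangle; the cube at (15, 7.5) does not reach this height (z outside [0, 9.5]); the cube at (7.5, 15) does not reach this height (z outside [19, 23]); the cube at (-1.5, 13) (footprint 24.5×15.5) is included at this height; Combining (union): the regions partially overlap (shared area 54.00 mm²), so overlapping operands fuse into one piece — 1 connected region. The outline is a single polygon with 8 vertices. Extrusion per mm of travel: 0.25 × 0.24 / (π × 1.425²) = 0.009405. Accumulating E over each segment gives final E = 0.9970.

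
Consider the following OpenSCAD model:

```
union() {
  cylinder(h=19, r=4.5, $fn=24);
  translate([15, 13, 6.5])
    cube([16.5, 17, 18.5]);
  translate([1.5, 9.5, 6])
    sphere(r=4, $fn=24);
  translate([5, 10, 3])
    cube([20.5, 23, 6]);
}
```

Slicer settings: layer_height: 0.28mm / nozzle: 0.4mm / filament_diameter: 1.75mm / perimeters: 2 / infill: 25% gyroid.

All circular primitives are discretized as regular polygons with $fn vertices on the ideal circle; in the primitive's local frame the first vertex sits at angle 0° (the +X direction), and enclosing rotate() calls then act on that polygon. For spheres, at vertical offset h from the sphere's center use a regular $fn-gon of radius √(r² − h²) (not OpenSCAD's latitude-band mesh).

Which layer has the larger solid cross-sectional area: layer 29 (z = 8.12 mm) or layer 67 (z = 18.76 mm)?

Layer 29 (z = 8.12): the r=4.5 cylinder contributes a regular 24-gon of circumradius 4.5 (area = (24/2)·4.500²·sin(360°/24) = 62.89 mm²); the cube at (15, 13) (footprint 16.5×17) is included at this height (area 280.50 mm²); the r=4 sphere at (1.5, 9.5) contributes a regular 24-gon of circumradius √(4²−2.12²) = 3.392 (area = (24/2)·3.392²·sin(360°/24) = 35.73 mm²); the 20.5×23 cube at (5, 10) contributes its full rectangle (area 471.50 mm²); Taking the union: the regions partially overlap — summed areas 850.63 mm² minus the doubly-counted overlap 178.50 mm² gives 672.13 mm² — area = 672.13 mm². So its area = 672.13 mm². Layer 67 (z = 18.76): the cylinder: section is a regular 24-gon, circumradius r=4.5 (area = (24/2)·4.500²·sin(360°/24) = 62.89 mm²); the 16.5×17 cube at (15, 13) contributes its full rectangle (area 280.50 mm²); the sphere at (1.5, 9.5) is absent (|z−center|=12.760 > r=4); the cube at (5, 10) is absent (z outside [3, 9]); Taking the union: the 2 present regions are separate (no shared area or edge), so areas and boundary lengths simply add and each stays a separate island — area = 343.39 mm². So its area = 343.39 mm². Layer 29 is larger (672.13 vs 343.39 mm²).

layer 29 (z = 8.12 mm)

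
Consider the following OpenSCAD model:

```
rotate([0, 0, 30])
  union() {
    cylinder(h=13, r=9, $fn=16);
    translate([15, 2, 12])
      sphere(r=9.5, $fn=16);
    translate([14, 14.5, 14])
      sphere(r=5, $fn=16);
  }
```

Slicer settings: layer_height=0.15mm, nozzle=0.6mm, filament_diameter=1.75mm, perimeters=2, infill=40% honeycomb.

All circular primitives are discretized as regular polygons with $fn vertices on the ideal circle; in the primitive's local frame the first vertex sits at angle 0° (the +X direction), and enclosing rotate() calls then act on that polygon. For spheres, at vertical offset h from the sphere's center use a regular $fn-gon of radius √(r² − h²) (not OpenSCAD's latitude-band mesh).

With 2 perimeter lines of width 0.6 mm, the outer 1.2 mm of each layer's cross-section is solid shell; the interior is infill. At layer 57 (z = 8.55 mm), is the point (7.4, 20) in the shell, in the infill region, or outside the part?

At z = 8.55 mm: the r=9 cylinder contributes a regular 16-gon of circumradius 9; the sphere at (15, 2): section is a regular 16-gon, circumradius = √(r²−h²) = √(9.5²−3.45²) = 8.851; the sphere at (14, 14.5) is absent (|z−center|=5.450 > r=5); Combining (union): the regions partially overlap (shared area 15.17 mm²), so overlapping operands fuse into one piece — 1 connected region; (rotated 30° about Z; rotation is an isometry so areas/perimeters/island counts are preserved). Overall, the cross-section is a single solid region. Undo the 30° rotation: the query point maps to (16.409, 13.621) in the un-rotated model frame. The nearest boundary edge runs (15.00, 10.85)→(18.39, 10.18); distance from the point to it = 2.99 mm. The point is not inside any of the regions above, so it lies outside the cross-section (2.99 mm from the nearest boundary).

outside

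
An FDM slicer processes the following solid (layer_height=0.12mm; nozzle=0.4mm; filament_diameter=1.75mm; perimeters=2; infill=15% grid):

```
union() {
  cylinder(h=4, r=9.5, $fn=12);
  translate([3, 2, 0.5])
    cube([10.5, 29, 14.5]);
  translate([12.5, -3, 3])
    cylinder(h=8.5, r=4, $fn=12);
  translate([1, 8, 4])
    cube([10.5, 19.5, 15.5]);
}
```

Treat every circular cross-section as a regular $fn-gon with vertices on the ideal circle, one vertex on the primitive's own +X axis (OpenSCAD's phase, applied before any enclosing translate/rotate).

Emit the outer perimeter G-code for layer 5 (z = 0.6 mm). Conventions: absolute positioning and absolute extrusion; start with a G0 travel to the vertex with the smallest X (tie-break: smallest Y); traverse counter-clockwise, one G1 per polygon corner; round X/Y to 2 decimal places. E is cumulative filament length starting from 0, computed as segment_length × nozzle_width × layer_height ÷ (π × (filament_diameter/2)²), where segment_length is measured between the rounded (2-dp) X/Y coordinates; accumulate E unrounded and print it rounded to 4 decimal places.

G0 X-9.50 Y0.00 Z0.60
G1 X-8.23 Y-4.75 E0.0981
G1 X-4.75 Y-8.23 E0.1963
G1 X0.00 Y-9.50 E0.2945
G1 X4.75 Y-8.23 E0.3926
G1 X8.23 Y-4.75 E0.4908
G1 X9.50 Y0.00 E0.5889
G1 X8.96 Y2.00 E0.6303
G1 X13.50 Y2.00 E0.7209
G1 X13.50 Y31.00 E1.2996
G1 X3.00 Y31.00 E1.5091
G1 X3.00 Y8.70 E1.9541
G1 X0.00 Y9.50 E2.0161
G1 X-4.75 Y8.23 E2.1142
G1 X-8.23 Y4.75 E2.2124
G1 X-9.50 Y0.00 E2.3106

At z = 0.6 mm: the cylinder: section is a regular 12-gon, circumradius r=9.5; the 10.5×29 cube at (3, 2) contributes its full rectangle; the cylinder at (12.5, -3) does not reach this height (z outside [3, 11.5]); the cube at (1, 8) is not intersected at this z (z outside [4, 19.5]); Combining (union): the regions partially overlap (shared area 27.93 mm²), so overlapping operands fuse into one piece — 1 connected region. The outline is a single polygon with 15 vertices. Extrusion per mm of travel: 0.4 × 0.12 / (π × 0.875²) = 0.019956. Accumulating E over each segment gives final E = 2.3106.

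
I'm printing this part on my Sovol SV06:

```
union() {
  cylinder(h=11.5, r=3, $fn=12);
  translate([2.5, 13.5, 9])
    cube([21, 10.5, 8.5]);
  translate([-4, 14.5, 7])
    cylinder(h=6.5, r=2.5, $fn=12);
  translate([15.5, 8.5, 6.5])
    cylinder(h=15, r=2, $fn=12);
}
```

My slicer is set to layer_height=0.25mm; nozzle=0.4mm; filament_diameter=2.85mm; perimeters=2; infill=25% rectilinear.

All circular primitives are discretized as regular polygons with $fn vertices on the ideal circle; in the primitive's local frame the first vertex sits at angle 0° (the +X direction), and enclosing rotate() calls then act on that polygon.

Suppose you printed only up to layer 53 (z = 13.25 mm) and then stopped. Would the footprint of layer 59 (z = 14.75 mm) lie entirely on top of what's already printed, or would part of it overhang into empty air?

Compare the two slices. At z = 13.25: the cylinder does not reach this height (z outside [0, 11.5]); the cube at (2.5, 13.5) is present — its section is the full 21×10.5 rectangle (area 220.50 mm²); the cylinder at (-4, 14.5): section is a regular 12-gon, circumradius r=2.5 (area = (12/2)·2.500²·sin(360°/12) = 18.75 mm²); the r=2 cylinder at (15.5, 8.5) contributes a regular 12-gon of circumradius 2 (area = (12/2)·2.000²·sin(360°/12) = 12.00 mm²); Combining (union): the 3 present regions are separate (no shared area or edge), so areas and boundary lengths simply add and each stays a separate island — area = 251.25 mm². At z = 14.75: the cylinder is not intersected at this z (z outside [0, 11.5]); the cube at (2.5, 13.5) is present — its section is the full 21×10.5 rectangle (area 220.50 mm²); the cylinder at (-4, 14.5) is absent (z outside [7, 13.5]); the r=2 cylinder at (15.5, 8.5) gives a regular 12-gon of circumradius 2 (constant along its height) (area = (12/2)·2.000²·sin(360°/12) = 12.00 mm²); Taking the union: the 2 present regions are separate (no shared area or edge), so areas and boundary lengths simply add and each stays a separate island — area = 232.50 mm². Checking containment: the cross-section at z = 14.75 is a subset of the cross-section at z = 13.25.

entirely on top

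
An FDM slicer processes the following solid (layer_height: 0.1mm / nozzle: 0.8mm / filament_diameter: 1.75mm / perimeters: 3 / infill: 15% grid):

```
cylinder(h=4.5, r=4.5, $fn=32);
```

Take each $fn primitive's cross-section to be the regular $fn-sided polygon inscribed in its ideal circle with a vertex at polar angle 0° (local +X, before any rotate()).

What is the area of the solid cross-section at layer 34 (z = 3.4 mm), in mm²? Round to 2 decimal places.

63.21 mm²

At z = 3.4 mm: the r=4.5 cylinder contributes a regular 32-gon of circumradius 4.5 (area = (32/2)·4.500²·sin(360°/32) = 63.21 mm²). Overall, the cross-section is a single solid region. Net area = 63.21 mm².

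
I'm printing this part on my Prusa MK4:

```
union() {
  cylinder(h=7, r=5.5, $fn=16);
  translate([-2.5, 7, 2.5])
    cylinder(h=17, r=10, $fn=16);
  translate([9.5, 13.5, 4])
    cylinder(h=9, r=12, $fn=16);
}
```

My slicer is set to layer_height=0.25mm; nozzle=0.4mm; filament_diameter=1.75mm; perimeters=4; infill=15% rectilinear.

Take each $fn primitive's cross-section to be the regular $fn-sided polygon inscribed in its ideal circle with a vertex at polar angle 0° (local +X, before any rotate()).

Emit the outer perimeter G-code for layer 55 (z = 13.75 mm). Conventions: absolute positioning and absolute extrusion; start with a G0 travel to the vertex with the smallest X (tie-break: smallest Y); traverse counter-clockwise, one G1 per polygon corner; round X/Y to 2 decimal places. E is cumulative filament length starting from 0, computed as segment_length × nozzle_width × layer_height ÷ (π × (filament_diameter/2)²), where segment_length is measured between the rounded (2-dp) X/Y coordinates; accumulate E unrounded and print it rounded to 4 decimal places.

G0 X-12.50 Y7.00 Z13.75
G1 X-11.74 Y3.17 E0.1623
G1 X-9.57 Y-0.07 E0.3245
G1 X-6.33 Y-2.24 E0.4866
G1 X-2.50 Y-3.00 E0.6489
G1 X1.33 Y-2.24 E0.8113
G1 X4.57 Y-0.07 E0.9734
G1 X6.74 Y3.17 E1.1355
G1 X7.50 Y7.00 E1.2978
G1 X6.74 Y10.83 E1.4602
G1 X4.57 Y14.07 E1.6223
G1 X1.33 Y16.24 E1.7844
G1 X-2.50 Y17.00 E1.9468
G1 X-6.33 Y16.24 E2.1091
G1 X-9.57 Y14.07 E2.2712
G1 X-11.74 Y10.83 E2.4334
G1 X-12.50 Y7.00 E2.5957

At z = 13.75 mm: the cylinder is absent (z outside [0, 7]); the r=10 cylinder at (-2.5, 7) gives a regular 16-gon of circumradius 10 (constant along its height); the cylinder at (9.5, 13.5) is not intersected at this z (z outside [4, 13]); Taking the union: only the r=10 cylinder at (-2.5, 7) is present, so the union is just that shape — 1 connected region. The outline is a single polygon with 16 vertices. Extrusion per mm of travel: 0.4 × 0.25 / (π × 0.875²) = 0.041575. Accumulating E over each segment gives final E = 2.5957.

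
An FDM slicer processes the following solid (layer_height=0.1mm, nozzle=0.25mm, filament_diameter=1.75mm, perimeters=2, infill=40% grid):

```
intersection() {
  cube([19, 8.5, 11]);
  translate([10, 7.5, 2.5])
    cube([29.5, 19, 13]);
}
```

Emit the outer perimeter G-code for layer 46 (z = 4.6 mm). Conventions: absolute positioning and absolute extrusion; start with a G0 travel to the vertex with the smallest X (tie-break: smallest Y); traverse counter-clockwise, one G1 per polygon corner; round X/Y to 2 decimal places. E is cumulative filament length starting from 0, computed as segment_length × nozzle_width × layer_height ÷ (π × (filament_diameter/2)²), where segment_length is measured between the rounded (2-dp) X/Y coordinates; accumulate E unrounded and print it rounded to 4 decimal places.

At z = 4.6 mm: the cube (footprint 19×8.5) is included at this height; the 29.5×19 cube at (10, 7.5) contributes its full rectangle; Taking the intersection: the 29.5×19 cube at (10, 7.5) partially overlaps the 19×8.5 cube; clipping to the common part keeps 9.00 mm² — 1 connected region. The outline is a single polygon with 4 vertices. Extrusion per mm of travel: 0.25 × 0.1 / (π × 0.875²) = 0.010394. Accumulating E over each segment gives final E = 0.2079.

G0 X10.00 Y7.50 Z4.60
G1 X19.00 Y7.50 E0.0935
G1 X19.00 Y8.50 E0.1039
G1 X10.00 Y8.50 E0.1975
G1 X10.00 Y7.50 E0.2079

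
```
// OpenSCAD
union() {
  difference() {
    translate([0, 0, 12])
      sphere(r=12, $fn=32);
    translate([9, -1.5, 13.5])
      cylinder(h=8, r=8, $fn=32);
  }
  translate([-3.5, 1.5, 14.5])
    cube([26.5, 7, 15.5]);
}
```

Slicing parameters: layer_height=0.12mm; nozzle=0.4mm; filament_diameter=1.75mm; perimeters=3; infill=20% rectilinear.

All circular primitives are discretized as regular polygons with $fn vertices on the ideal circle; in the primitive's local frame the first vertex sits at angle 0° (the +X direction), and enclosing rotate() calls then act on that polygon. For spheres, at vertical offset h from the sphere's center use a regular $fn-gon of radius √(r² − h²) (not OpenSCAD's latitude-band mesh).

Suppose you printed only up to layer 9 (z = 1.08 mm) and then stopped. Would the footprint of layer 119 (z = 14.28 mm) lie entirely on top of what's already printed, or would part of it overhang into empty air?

part overhangs

Compare the two slices. At z = 1.08: the r=12 sphere contributes a regular 32-gon of circumradius √(12²−10.92²) = 4.975 (area = (32/2)·4.975²·sin(360°/32) = 77.27 mm²); the cylinder at (9, -1.5) is absent (z outside [13.5, 21.5]); Taking the first minus the rest: none of the subtracted shapes is present at this height, so the r=12 sphere is unchanged — area = 77.27 mm²; the cube at (-3.5, 1.5) is absent (z outside [14.5, 30]); Combining (union): only that combined region is present, so the union is just that shape — area = 77.27 mm². At z = 14.28: the r=12 sphere contributes a regular 32-gon of circumradius √(12²−2.28²) = 11.781 (area = (32/2)·11.781²·sin(360°/32) = 433.26 mm²); the r=8 cylinder at (9, -1.5) contributes a regular 32-gon of circumradius 8 (area = (32/2)·8.000²·sin(360°/32) = 199.77 mm²); After the difference (first − rest): starting from the r=12 sphere (433.26 mm²), the r=8 cylinder at (9, -1.5) partially overlaps it — only the 126.05 mm² overlap (of its 199.77 mm²) is removed, clipping the outline — area = 307.21 mm²; the cube at (-3.5, 1.5) is not intersected at this z (z outside [14.5, 30]); Taking the union: only the result so far is present, so the union is just that shape — area = 307.21 mm². Checking containment: at z = 14.28 the cross-section extends beyond the z = 1.08 cross-section by about 253.00 mm².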